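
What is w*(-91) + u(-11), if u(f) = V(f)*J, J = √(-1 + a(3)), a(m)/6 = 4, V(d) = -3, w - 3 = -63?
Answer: 5460 - 3*√23 ≈ 5445.6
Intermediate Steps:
w = -60 (w = 3 - 63 = -60)
a(m) = 24 (a(m) = 6*4 = 24)
J = √23 (J = √(-1 + 24) = √23 ≈ 4.7958)
u(f) = -3*√23
w*(-91) + u(-11) = -60*(-91) - 3*√23 = 5460 - 3*√23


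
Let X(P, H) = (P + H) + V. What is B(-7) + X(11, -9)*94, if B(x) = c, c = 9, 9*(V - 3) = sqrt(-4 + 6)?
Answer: 479 + 94*sqrt(2)/9 ≈ 493.77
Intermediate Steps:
V = 3 + sqrt(2)/9 (V = 3 + sqrt(-4 + 6)/9 = 3 + sqrt(2)/9 ≈ 3.1571)
X(P, H) = 3 + H + P + sqrt(2)/9 (X(P, H) = (P + H) + (3 + sqrt(2)/9) = (H + P) + (3 + sqrt(2)/9) = 3 + H + P + sqrt(2)/9)
B(x) = 9
B(-7) + X(11, -9)*94 = 9 + (3 - 9 + 11 + sqrt(2)/9)*94 = 9 + (5 + sqrt(2)/9)*94 = 9 + (470 + 94*sqrt(2)/9) = 479 + 94*sqrt(2)/9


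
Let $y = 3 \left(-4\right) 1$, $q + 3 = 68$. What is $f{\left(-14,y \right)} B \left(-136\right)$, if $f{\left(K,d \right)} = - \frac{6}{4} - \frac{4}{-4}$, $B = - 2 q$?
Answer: $-8840$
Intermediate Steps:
$q = 65$ ($q = -3 + 68 = 65$)
$B = -130$ ($B = \left(-2\right) 65 = -130$)
$y = -12$ ($y = \left(-12\right) 1 = -12$)
$f{\left(K,d \right)} = - \frac{1}{2}$ ($f{\left(K,d \right)} = \left(-6\right) \frac{1}{4} - -1 = - \frac{3}{2} + 1 = - \frac{1}{2}$)
$f{\left(-14,y \right)} B \left(-136\right) = \left(- \frac{1}{2}\right) \left(-130\right) \left(-136\right) = 65 \left(-136\right) = -8840$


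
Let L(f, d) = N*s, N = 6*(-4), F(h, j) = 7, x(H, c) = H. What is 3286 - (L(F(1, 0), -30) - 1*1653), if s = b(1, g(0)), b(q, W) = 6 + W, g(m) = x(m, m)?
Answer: 5083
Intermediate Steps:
g(m) = m
s = 6 (s = 6 + 0 = 6)
N = -24
L(f, d) = -144 (L(f, d) = -24*6 = -144)
3286 - (L(F(1, 0), -30) - 1*1653) = 3286 - (-144 - 1*1653) = 3286 - (-144 - 1653) = 3286 - 1*(-1797) = 3286 + 1797 = 5083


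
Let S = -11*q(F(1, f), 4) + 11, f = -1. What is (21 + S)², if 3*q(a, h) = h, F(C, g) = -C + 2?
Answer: 2704/9 ≈ 300.44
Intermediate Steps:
F(C, g) = 2 - C
q(a, h) = h/3
S = -11/3 (S = -11*4/3 + 11 = -44/3 + 11 = -11/3 ≈ -3.6667)
(21 + S)² = (21 - 11/3)² = (52/3)² = 2704/9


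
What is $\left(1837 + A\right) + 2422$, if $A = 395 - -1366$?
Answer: $6020$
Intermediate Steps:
$A = 1761$ ($A = 395 + 1366 = 1761$)
$\left(1837 + A\right) + 2422 = \left(1837 + 1761\right) + 2422 = 3598 + 2422 = 6020$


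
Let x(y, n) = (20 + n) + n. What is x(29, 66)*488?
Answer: 74176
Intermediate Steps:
x(y, n) = 20 + 2*n
x(29, 66)*488 = (20 + 2*66)*488 = (20 + 132)*488 = 152*488 = 74176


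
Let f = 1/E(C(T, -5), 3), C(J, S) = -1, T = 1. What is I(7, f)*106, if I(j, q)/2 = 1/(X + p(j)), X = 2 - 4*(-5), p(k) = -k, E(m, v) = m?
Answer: 212/15 ≈ 14.133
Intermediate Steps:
f = -1 (f = 1/(-1) = -1)
X = 22 (X = 2 + 20 = 22)
I(j, q) = 2/(22 - j)
I(7, f)*106 = -2/(-22 + 7)*106 = -2/(-15)*106 = -2*(-1/15)*106 = (2/15)*106 = 212/15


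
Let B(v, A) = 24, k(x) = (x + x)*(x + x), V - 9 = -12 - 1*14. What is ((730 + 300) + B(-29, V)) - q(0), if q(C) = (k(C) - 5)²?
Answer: 1029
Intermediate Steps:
V = -17 (V = 9 + (-12 - 1*14) = 9 + (-12 - 14) = 9 - 26 = -17)
k(x) = 4*x² (k(x) = (2*x)*(2*x) = 4*x²)
q(C) = (-5 + 4*C²)² (q(C) = (4*C² - 5)² = (-5 + 4*C²)²)
((730 + 300) + B(-29, V)) - q(0) = ((730 + 300) + 24) - (-5 + 4*0²)² = (1030 + 24) - (-5 + 4*0)² = 1054 - (-5 + 0)² = 1054 - 1*(-5)² = 1054 - 1*25 = 1054 - 25 = 1029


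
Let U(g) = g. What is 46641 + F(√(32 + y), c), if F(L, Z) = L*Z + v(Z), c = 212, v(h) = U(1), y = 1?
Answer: 46642 + 212*√33 ≈ 47860.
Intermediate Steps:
v(h) = 1
F(L, Z) = 1 + L*Z (F(L, Z) = L*Z + 1 = 1 + L*Z)
46641 + F(√(32 + y), c) = 46641 + (1 + √(32 + 1)*212) = 46641 + (1 + √33*212) = 46641 + (1 + 212*√33) = 46642 + 212*√33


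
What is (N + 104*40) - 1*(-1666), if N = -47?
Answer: 5779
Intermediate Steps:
(N + 104*40) - 1*(-1666) = (-47 + 104*40) - 1*(-1666) = (-47 + 4160) + 1666 = 4113 + 1666 = 5779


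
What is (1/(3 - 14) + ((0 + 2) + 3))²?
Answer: 2916/121 ≈ 24.099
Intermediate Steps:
(1/(3 - 14) + ((0 + 2) + 3))² = (1/(-11) + (2 + 3))² = (-1/11 + 5)² = (54/11)² = 2916/121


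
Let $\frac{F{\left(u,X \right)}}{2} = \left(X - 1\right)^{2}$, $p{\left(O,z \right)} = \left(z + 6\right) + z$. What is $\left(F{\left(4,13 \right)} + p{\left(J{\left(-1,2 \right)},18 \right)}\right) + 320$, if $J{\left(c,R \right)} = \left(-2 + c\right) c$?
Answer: $650$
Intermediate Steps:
$J{\left(c,R \right)} = c \left(-2 + c\right)$
$p{\left(O,z \right)} = 6 + 2 z$ ($p{\left(O,z \right)} = \left(6 + z\right) + z = 6 + 2 z$)
$F{\left(u,X \right)} = 2 \left(-1 + X\right)^{2}$ ($F{\left(u,X \right)} = 2 \left(X - 1\right)^{2} = 2 \left(-1 + X\right)^{2}$)
$\left(F{\left(4,13 \right)} + p{\left(J{\left(-1,2 \right)},18 \right)}\right) + 320 = \left(2 \left(-1 + 13\right)^{2} + \left(6 + 2 \cdot 18\right)\right) + 320 = \left(2 \cdot 12^{2} + \left(6 + 36\right)\right) + 320 = \left(2 \cdot 144 + 42\right) + 320 = \left(288 + 42\right) + 320 = 330 + 320 = 650$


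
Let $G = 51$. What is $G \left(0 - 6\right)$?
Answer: $-306$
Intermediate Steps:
$G \left(0 - 6\right) = 51 \left(0 - 6\right) = 51 \left(-6\right) = -306$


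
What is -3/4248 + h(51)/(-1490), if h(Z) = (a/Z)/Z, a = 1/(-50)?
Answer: -16147757/22865391000 ≈ -0.00070621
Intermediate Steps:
a = -1/50 ≈ -0.020000
h(Z) = -1/(50*Z**2) (h(Z) = (-1/(50*Z))/Z = -1/(50*Z**2))
-3/4248 + h(51)/(-1490) = -3/4248 - 1/50/51**2/(-1490) = -3*1/4248 - 1/50*1/2601*(-1/1490) = -1/1416 - 1/130050*(-1/1490) = -1/1416 + 1/193774500 = -16147757/22865391000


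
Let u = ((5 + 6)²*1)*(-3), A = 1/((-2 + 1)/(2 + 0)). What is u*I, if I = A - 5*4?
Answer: 7986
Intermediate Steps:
A = -2 (A = 1/(-1/2) = 1/(-1*½) = 1/(-½) = -2)
u = -363 (u = (11²*1)*(-3) = (121*1)*(-3) = 121*(-3) = -363)
I = -22 (I = -2 - 5*4 = -2 - 20 = -22)
u*I = -363*(-22) = 7986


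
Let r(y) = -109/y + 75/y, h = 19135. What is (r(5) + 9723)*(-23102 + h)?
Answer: -192720827/5 ≈ -3.8544e+7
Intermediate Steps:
r(y) = -34/y
(r(5) + 9723)*(-23102 + h) = (-34/5 + 9723)*(-23102 + 19135) = (-34*⅕ + 9723)*(-3967) = (-34/5 + 9723)*(-3967) = (48581/5)*(-3967) = -192720827/5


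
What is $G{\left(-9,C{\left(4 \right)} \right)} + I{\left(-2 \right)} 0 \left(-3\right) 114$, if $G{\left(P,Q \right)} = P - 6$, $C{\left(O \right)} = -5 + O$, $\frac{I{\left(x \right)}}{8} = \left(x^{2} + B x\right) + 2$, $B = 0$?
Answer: $-15$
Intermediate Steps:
$I{\left(x \right)} = 16 + 8 x^{2}$ ($I{\left(x \right)} = 8 \left(\left(x^{2} + 0 x\right) + 2\right) = 8 \left(\left(x^{2} + 0\right) + 2\right) = 8 \left(x^{2} + 2\right) = 8 \left(2 + x^{2}\right) = 16 + 8 x^{2}$)
$G{\left(P,Q \right)} = -6 + P$ ($G{\left(P,Q \right)} = P - 6 = -6 + P$)
$G{\left(-9,C{\left(4 \right)} \right)} + I{\left(-2 \right)} 0 \left(-3\right) 114 = \left(-6 - 9\right) + \left(16 + 8 \left(-2\right)^{2}\right) 0 \left(-3\right) 114 = -15 + \left(16 + 8 \cdot 4\right) 0 \left(-3\right) 114 = -15 + \left(16 + 32\right) 0 \left(-3\right) 114 = -15 + 48 \cdot 0 \left(-3\right) 114 = -15 + 0 \left(-3\right) 114 = -15 + 0 \cdot 114 = -15 + 0 = -15$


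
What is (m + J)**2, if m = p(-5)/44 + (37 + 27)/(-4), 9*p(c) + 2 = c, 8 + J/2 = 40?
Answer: 361038001/156816 ≈ 2302.3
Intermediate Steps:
J = 64 (J = -16 + 2*40 = -16 + 80 = 64)
p(c) = -2/9 + c/9
m = -6343/396 (m = (-2/9 + (1/9)*(-5))/44 + (37 + 27)/(-4) = (-2/9 - 5/9)*(1/44) + 64*(-1/4) = -7/9*1/44 - 16 = -7/396 - 16 = -6343/396 ≈ -16.018)
(m + J)**2 = (-6343/396 + 64)**2 = (19001/396)**2 = 361038001/156816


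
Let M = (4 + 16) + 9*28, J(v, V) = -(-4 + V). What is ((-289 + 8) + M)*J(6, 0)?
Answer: -36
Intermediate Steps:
J(v, V) = 4 - V
M = 272 (M = 20 + 252 = 272)
((-289 + 8) + M)*J(6, 0) = ((-289 + 8) + 272)*(4 - 1*0) = (-281 + 272)*(4 + 0) = -9*4 = -36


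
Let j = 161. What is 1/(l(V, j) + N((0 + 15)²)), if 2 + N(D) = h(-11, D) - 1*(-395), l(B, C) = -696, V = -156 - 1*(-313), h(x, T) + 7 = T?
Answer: -1/85 ≈ -0.011765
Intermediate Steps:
h(x, T) = -7 + T
V = 157 (V = -156 + 313 = 157)
N(D) = 386 + D (N(D) = -2 + ((-7 + D) - 1*(-395)) = -2 + ((-7 + D) + 395) = -2 + (388 + D) = 386 + D)
1/(l(V, j) + N((0 + 15)²)) = 1/(-696 + (386 + (0 + 15)²)) = 1/(-696 + (386 + 15²)) = 1/(-696 + (386 + 225)) = 1/(-696 + 611) = 1/(-85) = -1/85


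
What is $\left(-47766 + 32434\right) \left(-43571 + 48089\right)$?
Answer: $-69269976$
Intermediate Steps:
$\left(-47766 + 32434\right) \left(-43571 + 48089\right) = \left(-15332\right) 4518 = -69269976$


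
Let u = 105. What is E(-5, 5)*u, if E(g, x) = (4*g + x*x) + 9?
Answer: 1470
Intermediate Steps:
E(g, x) = 9 + x² + 4*g (E(g, x) = (4*g + x²) + 9 = (x² + 4*g) + 9 = 9 + x² + 4*g)
E(-5, 5)*u = (9 + 5² + 4*(-5))*105 = (9 + 25 - 20)*105 = 14*105 = 1470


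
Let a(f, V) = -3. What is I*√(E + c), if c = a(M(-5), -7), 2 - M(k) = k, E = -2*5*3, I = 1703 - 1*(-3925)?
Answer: 5628*I*√33 ≈ 32330.0*I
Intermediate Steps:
I = 5628 (I = 1703 + 3925 = 5628)
E = -30 (E = -10*3 = -30)
M(k) = 2 - k
c = -3
I*√(E + c) = 5628*√(-30 - 3) = 5628*√(-33) = 5628*(I*√33) = 5628*I*√33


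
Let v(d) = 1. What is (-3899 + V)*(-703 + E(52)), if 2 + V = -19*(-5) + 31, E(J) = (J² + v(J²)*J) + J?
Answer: -7946375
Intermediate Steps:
E(J) = J² + 2*J (E(J) = (J² + 1*J) + J = (J² + J) + J = (J + J²) + J = J² + 2*J)
V = 124 (V = -2 + (-19*(-5) + 31) = -2 + (95 + 31) = -2 + 126 = 124)
(-3899 + V)*(-703 + E(52)) = (-3899 + 124)*(-703 + 52*(2 + 52)) = -3775*(-703 + 52*54) = -3775*(-703 + 2808) = -3775*2105 = -7946375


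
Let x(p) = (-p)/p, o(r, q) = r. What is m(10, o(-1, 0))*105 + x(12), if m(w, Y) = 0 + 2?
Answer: 209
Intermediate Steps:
x(p) = -1
m(w, Y) = 2
m(10, o(-1, 0))*105 + x(12) = 2*105 - 1 = 210 - 1 = 209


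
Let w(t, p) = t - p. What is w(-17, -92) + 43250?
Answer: 43325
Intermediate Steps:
w(-17, -92) + 43250 = (-17 - 1*(-92)) + 43250 = (-17 + 92) + 43250 = 75 + 43250 = 43325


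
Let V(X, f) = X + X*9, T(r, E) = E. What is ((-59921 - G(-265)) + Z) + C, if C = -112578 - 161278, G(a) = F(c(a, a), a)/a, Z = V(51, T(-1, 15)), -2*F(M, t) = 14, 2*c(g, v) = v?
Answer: -88315762/265 ≈ -3.3327e+5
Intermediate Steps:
c(g, v) = v/2
V(X, f) = 10*X (V(X, f) = X + 9*X = 10*X)
F(M, t) = -7 (F(M, t) = -½*14 = -7)
Z = 510 (Z = 10*51 = 510)
G(a) = -7/a
C = -273856
((-59921 - G(-265)) + Z) + C = ((-59921 - (-7)/(-265)) + 510) - 273856 = ((-59921 - (-7)*(-1)/265) + 510) - 273856 = ((-59921 - 1*7/265) + 510) - 273856 = ((-59921 - 7/265) + 510) - 273856 = (-15879072/265 + 510) - 273856 = -15743922/265 - 273856 = -88315762/265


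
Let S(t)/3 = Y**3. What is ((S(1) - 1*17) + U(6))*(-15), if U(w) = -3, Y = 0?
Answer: 300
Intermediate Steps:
S(t) = 0 (S(t) = 3*0**3 = 3*0 = 0)
((S(1) - 1*17) + U(6))*(-15) = ((0 - 1*17) - 3)*(-15) = ((0 - 17) - 3)*(-15) = (-17 - 3)*(-15) = -20*(-15) = 300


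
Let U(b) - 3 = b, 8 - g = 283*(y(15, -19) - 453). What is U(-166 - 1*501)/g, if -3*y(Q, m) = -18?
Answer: -664/126509 ≈ -0.0052486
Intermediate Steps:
y(Q, m) = 6 (y(Q, m) = -⅓*(-18) = 6)
g = 126509 (g = 8 - 283*(6 - 453) = 8 - 283*(-447) = 8 - 1*(-126501) = 8 + 126501 = 126509)
U(b) = 3 + b
U(-166 - 1*501)/g = (3 + (-166 - 1*501))/126509 = (3 + (-166 - 501))*(1/126509) = (3 - 667)*(1/126509) = -664*1/126509 = -664/126509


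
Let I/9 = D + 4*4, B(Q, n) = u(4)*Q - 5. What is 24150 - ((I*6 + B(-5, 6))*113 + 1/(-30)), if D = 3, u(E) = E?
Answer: -2668889/30 ≈ -88963.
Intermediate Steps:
B(Q, n) = -5 + 4*Q (B(Q, n) = 4*Q - 5 = -5 + 4*Q)
I = 171 (I = 9*(3 + 4*4) = 9*(3 + 16) = 9*19 = 171)
24150 - ((I*6 + B(-5, 6))*113 + 1/(-30)) = 24150 - ((171*6 + (-5 + 4*(-5)))*113 + 1/(-30)) = 24150 - ((1026 + (-5 - 20))*113 - 1/30) = 24150 - ((1026 - 25)*113 - 1/30) = 24150 - (1001*113 - 1/30) = 24150 - (113113 - 1/30) = 24150 - 1*3393389/30 = 24150 - 3393389/30 = -2668889/30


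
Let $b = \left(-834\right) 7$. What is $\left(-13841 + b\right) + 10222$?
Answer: $-9457$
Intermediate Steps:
$b = -5838$
$\left(-13841 + b\right) + 10222 = \left(-13841 - 5838\right) + 10222 = -19679 + 10222 = -9457$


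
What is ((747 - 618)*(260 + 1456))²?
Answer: 49002020496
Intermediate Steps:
((747 - 618)*(260 + 1456))² = (129*1716)² = 221364² = 49002020496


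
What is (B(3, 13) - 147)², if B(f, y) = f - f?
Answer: 21609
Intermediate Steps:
B(f, y) = 0
(B(3, 13) - 147)² = (0 - 147)² = (-147)² = 21609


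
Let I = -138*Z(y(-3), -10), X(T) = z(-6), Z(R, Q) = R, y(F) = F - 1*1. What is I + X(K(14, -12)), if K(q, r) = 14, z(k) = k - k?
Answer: 552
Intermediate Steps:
y(F) = -1 + F (y(F) = F - 1 = -1 + F)
z(k) = 0
X(T) = 0
I = 552 (I = -138*(-1 - 3) = -138*(-4) = 552)
I + X(K(14, -12)) = 552 + 0 = 552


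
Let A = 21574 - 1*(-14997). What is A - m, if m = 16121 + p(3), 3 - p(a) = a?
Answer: 20450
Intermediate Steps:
p(a) = 3 - a
A = 36571 (A = 21574 + 14997 = 36571)
m = 16121 (m = 16121 + (3 - 1*3) = 16121 + (3 - 3) = 16121 + 0 = 16121)
A - m = 36571 - 1*16121 = 36571 - 16121 = 20450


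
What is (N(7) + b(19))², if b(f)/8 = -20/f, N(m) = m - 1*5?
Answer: 14884/361 ≈ 41.230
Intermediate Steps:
N(m) = -5 + m (N(m) = m - 5 = -5 + m)
b(f) = -160/f (b(f) = 8*(-20/f) = -160/f)
(N(7) + b(19))² = ((-5 + 7) - 160/19)² = (2 - 160*1/19)² = (2 - 160/19)² = (-122/19)² = 14884/361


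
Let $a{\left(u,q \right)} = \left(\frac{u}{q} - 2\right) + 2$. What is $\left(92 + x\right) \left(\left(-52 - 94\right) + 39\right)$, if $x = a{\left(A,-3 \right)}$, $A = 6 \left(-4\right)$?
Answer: $-10700$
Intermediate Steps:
$A = -24$
$a{\left(u,q \right)} = \frac{u}{q}$ ($a{\left(u,q \right)} = \left(-2 + \frac{u}{q}\right) + 2 = \frac{u}{q}$)
$x = 8$ ($x = - \frac{24}{-3} = \left(-24\right) \left(- \frac{1}{3}\right) = 8$)
$\left(92 + x\right) \left(\left(-52 - 94\right) + 39\right) = \left(92 + 8\right) \left(\left(-52 - 94\right) + 39\right) = 100 \left(-146 + 39\right) = 100 \left(-107\right) = -10700$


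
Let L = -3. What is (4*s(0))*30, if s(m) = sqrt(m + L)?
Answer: 120*I*sqrt(3) ≈ 207.85*I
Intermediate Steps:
s(m) = sqrt(-3 + m) (s(m) = sqrt(m - 3) = sqrt(-3 + m))
(4*s(0))*30 = (4*sqrt(-3 + 0))*30 = (4*sqrt(-3))*30 = (4*(I*sqrt(3)))*30 = (4*I*sqrt(3))*30 = 120*I*sqrt(3)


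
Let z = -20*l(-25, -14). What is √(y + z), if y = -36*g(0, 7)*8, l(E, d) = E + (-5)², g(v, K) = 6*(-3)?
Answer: 72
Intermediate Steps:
g(v, K) = -18
l(E, d) = 25 + E (l(E, d) = E + 25 = 25 + E)
z = 0 (z = -20*(25 - 25) = -20*0 = 0)
y = 5184 (y = -36*(-18)*8 = 648*8 = 5184)
√(y + z) = √(5184 + 0) = √5184 = 72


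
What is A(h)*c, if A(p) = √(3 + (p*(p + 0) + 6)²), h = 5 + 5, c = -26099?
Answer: -26099*√11239 ≈ -2.7669e+6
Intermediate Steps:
h = 10
A(p) = √(3 + (6 + p²)²) (A(p) = √(3 + (p*p + 6)²) = √(3 + (p² + 6)²) = √(3 + (6 + p²)²))
A(h)*c = √(3 + (6 + 10²)²)*(-26099) = √(3 + (6 + 100)²)*(-26099) = √(3 + 106²)*(-26099) = √(3 + 11236)*(-26099) = √11239*(-26099) = -26099*√11239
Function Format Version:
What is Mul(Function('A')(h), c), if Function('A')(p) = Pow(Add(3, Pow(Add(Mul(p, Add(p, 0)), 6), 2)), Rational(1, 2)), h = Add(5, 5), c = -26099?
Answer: Mul(-26099, Pow(11239, Rational(1, 2))) ≈ -2.7669e+6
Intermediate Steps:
h = 10
Function('A')(p) = Pow(Add(3, Pow(Add(6, Pow(p, 2)), 2)), Rational(1, 2)) (Function('A')(p) = Pow(Add(3, Pow(Add(Mul(p, p), 6), 2)), Rational(1, 2)) = Pow(Add(3, Pow(Add(Pow(p, 2), 6), 2)), Rational(1, 2)) = Pow(Add(3, Pow(Add(6, Pow(p, 2)), 2)), Rational(1, 2)))
Mul(Function('A')(h), c) = Mul(Pow(Add(3, Pow(Add(6, Pow(10, 2)), 2)), Rational(1, 2)), -26099) = Mul(Pow(Add(3, Pow(Add(6, 100), 2)), Rational(1, 2)), -26099) = Mul(Pow(Add(3, Pow(106, 2)), Rational(1, 2)), -26099) = Mul(Pow(Add(3, 11236), Rational(1, 2)), -26099) = Mul(Pow(11239, Rational(1, 2)), -26099) = Mul(-26099, Pow(11239, Rational(1, 2)))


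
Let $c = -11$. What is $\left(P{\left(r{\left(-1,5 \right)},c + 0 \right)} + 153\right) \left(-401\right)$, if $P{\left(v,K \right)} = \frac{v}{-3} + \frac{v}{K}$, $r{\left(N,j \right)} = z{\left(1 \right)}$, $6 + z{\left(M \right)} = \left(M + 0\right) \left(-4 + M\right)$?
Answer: $- \frac{691725}{11} \approx -62884.0$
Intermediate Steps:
$z{\left(M \right)} = -6 + M \left(-4 + M\right)$ ($z{\left(M \right)} = -6 + \left(M + 0\right) \left(-4 + M\right) = -6 + M \left(-4 + M\right)$)
$r{\left(N,j \right)} = -9$ ($r{\left(N,j \right)} = -6 + 1^{2} - 4 = -6 + 1 - 4 = -9$)
$P{\left(v,K \right)} = - \frac{v}{3} + \frac{v}{K}$ ($P{\left(v,K \right)} = v \left(- \frac{1}{3}\right) + \frac{v}{K} = - \frac{v}{3} + \frac{v}{K}$)
$\left(P{\left(r{\left(-1,5 \right)},c + 0 \right)} + 153\right) \left(-401\right) = \left(\left(\left(- \frac{1}{3}\right) \left(-9\right) - \frac{9}{-11 + 0}\right) + 153\right) \left(-401\right) = \left(\left(3 - \frac{9}{-11}\right) + 153\right) \left(-401\right) = \left(\left(3 - - \frac{9}{11}\right) + 153\right) \left(-401\right) = \left(\left(3 + \frac{9}{11}\right) + 153\right) \left(-401\right) = \left(\frac{42}{11} + 153\right) \left(-401\right) = \frac{1725}{11} \left(-401\right) = - \frac{691725}{11}$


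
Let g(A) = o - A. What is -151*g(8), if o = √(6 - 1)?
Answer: 1208 - 151*√5 ≈ 870.35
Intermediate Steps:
o = √5 ≈ 2.2361
g(A) = √5 - A
-151*g(8) = -151*(√5 - 1*8) = -151*(√5 - 8) = -151*(-8 + √5) = 1208 - 151*√5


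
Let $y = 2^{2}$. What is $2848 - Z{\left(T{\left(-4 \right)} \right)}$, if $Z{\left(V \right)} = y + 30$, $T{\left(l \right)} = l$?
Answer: $2814$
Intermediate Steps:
$y = 4$
$Z{\left(V \right)} = 34$ ($Z{\left(V \right)} = 4 + 30 = 34$)
$2848 - Z{\left(T{\left(-4 \right)} \right)} = 2848 - 34 = 2814$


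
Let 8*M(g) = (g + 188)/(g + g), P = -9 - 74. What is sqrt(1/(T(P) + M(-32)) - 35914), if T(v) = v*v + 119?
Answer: I*sqrt(3210640119280730)/298995 ≈ 189.51*I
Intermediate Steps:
P = -83
T(v) = 119 + v**2 (T(v) = v**2 + 119 = 119 + v**2)
M(g) = (188 + g)/(16*g) (M(g) = ((g + 188)/(g + g))/8 = ((188 + g)/((2*g)))/8 = ((188 + g)*(1/(2*g)))/8 = ((188 + g)/(2*g))/8 = (188 + g)/(16*g))
sqrt(1/(T(P) + M(-32)) - 35914) = sqrt(1/((119 + (-83)**2) + (1/16)*(188 - 32)/(-32)) - 35914) = sqrt(1/((119 + 6889) + (1/16)*(-1/32)*156) - 35914) = sqrt(1/(7008 - 39/128) - 35914) = sqrt(1/(896985/128) - 35914) = sqrt(128/896985 - 35914) = sqrt(-32214319162/896985) = I*sqrt(3210640119280730)/298995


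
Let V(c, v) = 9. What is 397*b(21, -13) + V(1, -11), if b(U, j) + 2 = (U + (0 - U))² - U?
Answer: -9122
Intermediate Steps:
b(U, j) = -2 - U (b(U, j) = -2 + ((U + (0 - U))² - U) = -2 + ((U - U)² - U) = -2 + (0² - U) = -2 + (0 - U) = -2 - U)
397*b(21, -13) + V(1, -11) = 397*(-2 - 1*21) + 9 = 397*(-2 - 21) + 9 = 397*(-23) + 9 = -9131 + 9 = -9122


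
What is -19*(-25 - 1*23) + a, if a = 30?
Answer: 942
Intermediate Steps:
-19*(-25 - 1*23) + a = -19*(-25 - 1*23) + 30 = -19*(-25 - 23) + 30 = -19*(-48) + 30 = 912 + 30 = 942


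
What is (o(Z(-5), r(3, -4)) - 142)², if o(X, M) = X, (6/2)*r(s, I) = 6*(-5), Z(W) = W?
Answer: 21609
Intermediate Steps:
r(s, I) = -10 (r(s, I) = (6*(-5))/3 = (⅓)*(-30) = -10)
(o(Z(-5), r(3, -4)) - 142)² = (-5 - 142)² = (-147)² = 21609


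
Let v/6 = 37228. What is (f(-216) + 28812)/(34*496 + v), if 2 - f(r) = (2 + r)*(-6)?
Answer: 13765/120116 ≈ 0.11460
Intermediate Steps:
v = 223368 (v = 6*37228 = 223368)
f(r) = 14 + 6*r (f(r) = 2 - (2 + r)*(-6) = 2 - (-12 - 6*r) = 2 + (12 + 6*r) = 14 + 6*r)
(f(-216) + 28812)/(34*496 + v) = ((14 + 6*(-216)) + 28812)/(34*496 + 223368) = ((14 - 1296) + 28812)/(16864 + 223368) = (-1282 + 28812)/240232 = 27530*(1/240232) = 13765/120116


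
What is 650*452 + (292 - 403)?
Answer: 293689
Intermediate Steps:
650*452 + (292 - 403) = 293800 - 111 = 293689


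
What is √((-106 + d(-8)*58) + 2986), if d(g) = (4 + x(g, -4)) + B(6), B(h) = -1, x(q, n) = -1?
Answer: 2*√749 ≈ 54.736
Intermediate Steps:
d(g) = 2 (d(g) = (4 - 1) - 1 = 3 - 1 = 2)
√((-106 + d(-8)*58) + 2986) = √((-106 + 2*58) + 2986) = √((-106 + 116) + 2986) = √(10 + 2986) = √2996 = 2*√749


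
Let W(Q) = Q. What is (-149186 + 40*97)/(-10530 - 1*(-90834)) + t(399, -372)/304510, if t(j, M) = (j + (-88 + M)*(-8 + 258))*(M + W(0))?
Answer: 120687093851/873334680 ≈ 138.19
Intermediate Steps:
t(j, M) = M*(-22000 + j + 250*M) (t(j, M) = (j + (-88 + M)*(-8 + 258))*(M + 0) = (j + (-88 + M)*250)*M = (j + (-22000 + 250*M))*M = (-22000 + j + 250*M)*M = M*(-22000 + j + 250*M))
(-149186 + 40*97)/(-10530 - 1*(-90834)) + t(399, -372)/304510 = (-149186 + 40*97)/(-10530 - 1*(-90834)) - 372*(-22000 + 399 + 250*(-372))/304510 = (-149186 + 3880)/(-10530 + 90834) - 372*(-22000 + 399 - 93000)*(1/304510) = -145306/80304 - 372*(-114601)*(1/304510) = -145306*1/80304 + 42631572*(1/304510) = -10379/5736 + 21315786/152255 = 120687093851/873334680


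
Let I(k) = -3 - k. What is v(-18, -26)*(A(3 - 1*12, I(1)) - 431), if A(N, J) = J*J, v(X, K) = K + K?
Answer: 21580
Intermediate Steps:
v(X, K) = 2*K
A(N, J) = J**2
v(-18, -26)*(A(3 - 1*12, I(1)) - 431) = (2*(-26))*((-3 - 1*1)**2 - 431) = -52*((-3 - 1)**2 - 431) = -52*((-4)**2 - 431) = -52*(16 - 431) = -52*(-415) = 21580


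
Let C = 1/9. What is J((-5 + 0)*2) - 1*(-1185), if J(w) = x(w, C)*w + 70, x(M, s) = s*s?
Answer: 101645/81 ≈ 1254.9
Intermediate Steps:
C = 1/9 ≈ 0.11111
x(M, s) = s**2
J(w) = 70 + w/81 (J(w) = (1/9)**2*w + 70 = w/81 + 70 = 70 + w/81)
J((-5 + 0)*2) - 1*(-1185) = (70 + ((-5 + 0)*2)/81) - 1*(-1185) = (70 + (-5*2)/81) + 1185 = (70 + (1/81)*(-10)) + 1185 = (70 - 10/81) + 1185 = 5660/81 + 1185 = 101645/81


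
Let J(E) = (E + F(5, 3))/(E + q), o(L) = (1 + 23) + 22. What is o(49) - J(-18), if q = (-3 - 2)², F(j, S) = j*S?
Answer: 325/7 ≈ 46.429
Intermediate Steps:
F(j, S) = S*j
q = 25 (q = (-5)² = 25)
o(L) = 46 (o(L) = 24 + 22 = 46)
J(E) = (15 + E)/(25 + E) (J(E) = (E + 3*5)/(E + 25) = (E + 15)/(25 + E) = (15 + E)/(25 + E))
o(49) - J(-18) = 46 - (15 - 18)/(25 - 18) = 46 - (-3)/7 = 46 - 1*(-3/7) = 46 + 3/7 = 325/7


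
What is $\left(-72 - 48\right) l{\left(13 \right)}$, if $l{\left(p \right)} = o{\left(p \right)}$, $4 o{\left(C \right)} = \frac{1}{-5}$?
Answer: $6$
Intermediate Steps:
$o{\left(C \right)} = - \frac{1}{20}$ ($o{\left(C \right)} = \frac{1}{4 \left(-5\right)} = \frac{1}{4} \left(- \frac{1}{5}\right) = - \frac{1}{20}$)
$l{\left(p \right)} = - \frac{1}{20}$
$\left(-72 - 48\right) l{\left(13 \right)} = \left(-72 - 48\right) \left(- \frac{1}{20}\right) = \left(-120\right) \left(- \frac{1}{20}\right) = 6$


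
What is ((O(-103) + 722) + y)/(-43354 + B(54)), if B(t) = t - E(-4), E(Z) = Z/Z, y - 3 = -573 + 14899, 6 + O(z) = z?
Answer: -14942/43301 ≈ -0.34507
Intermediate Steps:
O(z) = -6 + z
y = 14329 (y = 3 + (-573 + 14899) = 3 + 14326 = 14329)
E(Z) = 1
B(t) = -1 + t (B(t) = t - 1*1 = t - 1 = -1 + t)
((O(-103) + 722) + y)/(-43354 + B(54)) = (((-6 - 103) + 722) + 14329)/(-43354 + (-1 + 54)) = ((-109 + 722) + 14329)/(-43354 + 53) = (613 + 14329)/(-43301) = 14942*(-1/43301) = -14942/43301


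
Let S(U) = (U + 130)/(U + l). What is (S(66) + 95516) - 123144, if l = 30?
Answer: -663023/24 ≈ -27626.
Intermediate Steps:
S(U) = (130 + U)/(30 + U) (S(U) = (U + 130)/(U + 30) = (130 + U)/(30 + U))
(S(66) + 95516) - 123144 = ((130 + 66)/(30 + 66) + 95516) - 123144 = (196/96 + 95516) - 123144 = ((1/96)*196 + 95516) - 123144 = (49/24 + 95516) - 123144 = 2292433/24 - 123144 = -663023/24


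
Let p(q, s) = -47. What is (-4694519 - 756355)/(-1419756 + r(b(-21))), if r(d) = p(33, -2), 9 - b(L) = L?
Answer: 495534/129073 ≈ 3.8392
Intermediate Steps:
b(L) = 9 - L
r(d) = -47
(-4694519 - 756355)/(-1419756 + r(b(-21))) = (-4694519 - 756355)/(-1419756 - 47) = -5450874/(-1419803) = -5450874*(-1/1419803) = 495534/129073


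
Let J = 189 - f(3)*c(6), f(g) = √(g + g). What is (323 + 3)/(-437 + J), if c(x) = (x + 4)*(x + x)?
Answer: 5053/1556 - 2445*√6/1556 ≈ -0.60154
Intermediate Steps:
c(x) = 2*x*(4 + x) (c(x) = (4 + x)*(2*x) = 2*x*(4 + x))
f(g) = √2*√g (f(g) = √(2*g) = √2*√g)
J = 189 - 120*√6 (J = 189 - √2*√3*2*6*(4 + 6) = 189 - √6*2*6*10 = 189 - √6*120 = 189 - 120*√6 ≈ -104.94)
(323 + 3)/(-437 + J) = (323 + 3)/(-437 + (189 - 120*√6)) = 326/(-248 - 120*√6)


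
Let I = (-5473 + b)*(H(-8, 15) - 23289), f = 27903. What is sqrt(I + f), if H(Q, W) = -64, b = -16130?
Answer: sqrt(504522762) ≈ 22462.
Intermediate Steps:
I = 504494859 (I = (-5473 - 16130)*(-64 - 23289) = -21603*(-23353) = 504494859)
sqrt(I + f) = sqrt(504494859 + 27903) = sqrt(504522762)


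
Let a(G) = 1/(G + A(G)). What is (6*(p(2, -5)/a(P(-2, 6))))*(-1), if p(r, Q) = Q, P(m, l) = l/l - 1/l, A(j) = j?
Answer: 50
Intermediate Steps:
P(m, l) = 1 - 1/l
a(G) = 1/(2*G) (a(G) = 1/(G + G) = 1/(2*G))
(6*(p(2, -5)/a(P(-2, 6))))*(-1) = (6*(-5/(1/(2*(((-1 + 6)/6))))))*(-1) = (6*(-5/(1/(2*(((⅙)*5))))))*(-1) = (6*(-5/(1/(2*(⅚)))))*(-1) = (6*(-5/((½)*(6/5))))*(-1) = (6*(-5/⅗))*(-1) = (6*(-5*5/3))*(-1) = (6*(-25/3))*(-1) = -50*(-1) = 50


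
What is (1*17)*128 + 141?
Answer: 2317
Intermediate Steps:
(1*17)*128 + 141 = 17*128 + 141 = 2176 + 141 = 2317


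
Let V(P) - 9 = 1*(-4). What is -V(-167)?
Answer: -5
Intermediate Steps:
V(P) = 5 (V(P) = 9 + 1*(-4) = 9 - 4 = 5)
-V(-167) = -1*5 = -5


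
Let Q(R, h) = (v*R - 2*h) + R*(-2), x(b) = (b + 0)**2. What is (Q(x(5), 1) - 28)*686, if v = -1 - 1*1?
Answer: -89180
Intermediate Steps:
v = -2 (v = -1 - 1 = -2)
x(b) = b**2
Q(R, h) = -4*R - 2*h (Q(R, h) = (-2*R - 2*h) + R*(-2) = (-2*R - 2*h) - 2*R = -4*R - 2*h)
(Q(x(5), 1) - 28)*686 = ((-4*5**2 - 2*1) - 28)*686 = ((-4*25 - 2) - 28)*686 = ((-100 - 2) - 28)*686 = (-102 - 28)*686 = -130*686 = -89180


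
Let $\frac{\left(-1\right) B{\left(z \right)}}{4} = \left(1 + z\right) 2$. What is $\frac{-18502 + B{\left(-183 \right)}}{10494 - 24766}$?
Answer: $\frac{8523}{7136} \approx 1.1944$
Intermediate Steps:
$B{\left(z \right)} = -8 - 8 z$ ($B{\left(z \right)} = - 4 \left(1 + z\right) 2 = - 4 \left(2 + 2 z\right) = -8 - 8 z$)
$\frac{-18502 + B{\left(-183 \right)}}{10494 - 24766} = \frac{-18502 - -1456}{10494 - 24766} = \frac{-18502 + \left(-8 + 1464\right)}{-14272} = \left(-18502 + 1456\right) \left(- \frac{1}{14272}\right) = \left(-17046\right) \left(- \frac{1}{14272}\right) = \frac{8523}{7136}$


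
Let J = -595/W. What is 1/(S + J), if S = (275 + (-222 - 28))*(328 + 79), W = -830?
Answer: 166/1689169 ≈ 9.8273e-5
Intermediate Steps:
S = 10175 (S = (275 - 250)*407 = 25*407 = 10175)
J = 119/166 (J = -595/(-830) = -595*(-1/830) = 119/166 ≈ 0.71687)
1/(S + J) = 1/(10175 + 119/166) = 1/(1689169/166) = 166/1689169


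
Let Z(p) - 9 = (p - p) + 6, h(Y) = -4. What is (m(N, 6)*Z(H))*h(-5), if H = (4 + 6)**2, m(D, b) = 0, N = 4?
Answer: 0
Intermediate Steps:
H = 100 (H = 10**2 = 100)
Z(p) = 15 (Z(p) = 9 + ((p - p) + 6) = 9 + (0 + 6) = 9 + 6 = 15)
(m(N, 6)*Z(H))*h(-5) = (0*15)*(-4) = 0*(-4) = 0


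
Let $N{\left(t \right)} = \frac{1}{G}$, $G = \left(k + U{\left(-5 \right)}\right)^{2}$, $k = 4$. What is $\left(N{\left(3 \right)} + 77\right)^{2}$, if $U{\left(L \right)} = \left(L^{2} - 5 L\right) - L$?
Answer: $\frac{71844369444}{12117361} \approx 5929.0$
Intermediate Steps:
$U{\left(L \right)} = L^{2} - 6 L$
$G = 3481$ ($G = \left(4 - 5 \left(-6 - 5\right)\right)^{2} = \left(4 - -55\right)^{2} = \left(4 + 55\right)^{2} = 59^{2} = 3481$)
$N{\left(t \right)} = \frac{1}{3481}$
$\left(N{\left(3 \right)} + 77\right)^{2} = \left(\frac{1}{3481} + 77\right)^{2} = \left(\frac{268038}{3481}\right)^{2} = \frac{71844369444}{12117361}$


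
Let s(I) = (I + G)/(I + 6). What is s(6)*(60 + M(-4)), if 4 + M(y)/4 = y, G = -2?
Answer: 28/3 ≈ 9.3333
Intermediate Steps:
M(y) = -16 + 4*y
s(I) = (-2 + I)/(6 + I) (s(I) = (I - 2)/(I + 6) = (-2 + I)/(6 + I))
s(6)*(60 + M(-4)) = ((-2 + 6)/(6 + 6))*(60 + (-16 + 4*(-4))) = (4/12)*(60 + (-16 - 16)) = ((1/12)*4)*(60 - 32) = (⅓)*28 = 28/3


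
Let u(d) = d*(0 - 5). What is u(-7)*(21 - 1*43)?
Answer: -770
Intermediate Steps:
u(d) = -5*d (u(d) = d*(-5) = -5*d)
u(-7)*(21 - 1*43) = (-5*(-7))*(21 - 1*43) = 35*(21 - 43) = 35*(-22) = -770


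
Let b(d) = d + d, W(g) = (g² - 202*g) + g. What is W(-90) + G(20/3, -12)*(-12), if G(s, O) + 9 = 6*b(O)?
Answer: 28026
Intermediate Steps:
W(g) = g² - 201*g
b(d) = 2*d
G(s, O) = -9 + 12*O (G(s, O) = -9 + 6*(2*O) = -9 + 12*O)
W(-90) + G(20/3, -12)*(-12) = -90*(-201 - 90) + (-9 + 12*(-12))*(-12) = -90*(-291) + (-9 - 144)*(-12) = 26190 - 153*(-12) = 26190 + 1836 = 28026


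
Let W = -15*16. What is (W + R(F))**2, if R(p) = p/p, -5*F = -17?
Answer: 57121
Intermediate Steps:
F = 17/5 (F = -1/5*(-17) = 17/5 ≈ 3.4000)
R(p) = 1
W = -240
(W + R(F))**2 = (-240 + 1)**2 = (-239)**2 = 57121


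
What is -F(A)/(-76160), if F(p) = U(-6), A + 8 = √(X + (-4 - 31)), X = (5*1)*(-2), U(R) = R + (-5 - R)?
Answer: -1/15232 ≈ -6.5651e-5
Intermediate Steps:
U(R) = -5
X = -10 (X = 5*(-2) = -10)
A = -8 + 3*I*√5 (A = -8 + √(-10 + (-4 - 31)) = -8 + √(-10 - 35) = -8 + √(-45) = -8 + 3*I*√5 ≈ -8.0 + 6.7082*I)
F(p) = -5
-F(A)/(-76160) = -1*(-5)/(-76160) = 5*(-1/76160) = -1/15232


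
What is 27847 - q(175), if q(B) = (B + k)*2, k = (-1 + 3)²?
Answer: 27489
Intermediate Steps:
k = 4 (k = 2² = 4)
q(B) = 8 + 2*B (q(B) = (B + 4)*2 = (4 + B)*2 = 8 + 2*B)
27847 - q(175) = 27847 - (8 + 2*175) = 27847 - (8 + 350) = 27847 - 1*358 = 27847 - 358 = 27489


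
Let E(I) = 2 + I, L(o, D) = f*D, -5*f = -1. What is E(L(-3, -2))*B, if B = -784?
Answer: -6272/5 ≈ -1254.4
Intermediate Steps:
f = ⅕ (f = -⅕*(-1) = ⅕ ≈ 0.20000)
L(o, D) = D/5
E(L(-3, -2))*B = (2 + (⅕)*(-2))*(-784) = (2 - ⅖)*(-784) = (8/5)*(-784) = -6272/5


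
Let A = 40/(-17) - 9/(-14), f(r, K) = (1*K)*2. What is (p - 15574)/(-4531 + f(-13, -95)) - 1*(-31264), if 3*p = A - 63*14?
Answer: 105395833775/3370794 ≈ 31267.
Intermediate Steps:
f(r, K) = 2*K (f(r, K) = K*2 = 2*K)
A = -407/238 (A = 40*(-1/17) - 9*(-1/14) = -40/17 + 9/14 = -407/238 ≈ -1.7101)
p = -210323/714 (p = (-407/238 - 63*14)/3 = (-407/238 - 882)/3 = (⅓)*(-210323/238) = -210323/714 ≈ -294.57)
(p - 15574)/(-4531 + f(-13, -95)) - 1*(-31264) = (-210323/714 - 15574)/(-4531 + 2*(-95)) - 1*(-31264) = -11330159/(714*(-4531 - 190)) + 31264 = -11330159/714/(-4721) + 31264 = -11330159/714*(-1/4721) + 31264 = 11330159/3370794 + 31264 = 105395833775/3370794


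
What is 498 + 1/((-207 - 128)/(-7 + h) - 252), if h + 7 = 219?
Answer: 5178661/10399 ≈ 498.00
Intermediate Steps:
h = 212 (h = -7 + 219 = 212)
498 + 1/((-207 - 128)/(-7 + h) - 252) = 498 + 1/((-207 - 128)/(-7 + 212) - 252) = 498 + 1/(-335/205 - 252) = 498 + 1/(-335*1/205 - 252) = 498 + 1/(-67/41 - 252) = 498 + 1/(-10399/41) = 498 - 41/10399 = 5178661/10399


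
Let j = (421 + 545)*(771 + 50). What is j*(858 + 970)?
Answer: 1449761208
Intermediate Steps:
j = 793086 (j = 966*821 = 793086)
j*(858 + 970) = 793086*(858 + 970) = 793086*1828 = 1449761208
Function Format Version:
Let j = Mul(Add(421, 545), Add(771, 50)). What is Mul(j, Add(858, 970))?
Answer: 1449761208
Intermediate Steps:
j = 793086 (j = Mul(966, 821) = 793086)
Mul(j, Add(858, 970)) = Mul(793086, Add(858, 970)) = Mul(793086, 1828) = 1449761208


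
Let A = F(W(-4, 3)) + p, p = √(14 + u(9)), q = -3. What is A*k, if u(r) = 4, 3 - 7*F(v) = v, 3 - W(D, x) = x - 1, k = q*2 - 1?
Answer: -2 - 21*√2 ≈ -31.698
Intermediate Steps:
k = -7 (k = -3*2 - 1 = -6 - 1 = -7)
W(D, x) = 4 - x (W(D, x) = 3 - (x - 1) = 3 - (-1 + x) = 3 + (1 - x) = 4 - x)
F(v) = 3/7 - v/7
p = 3*√2 (p = √(14 + 4) = √18 = 3*√2 ≈ 4.2426)
A = 2/7 + 3*√2 (A = (3/7 - (4 - 1*3)/7) + 3*√2 = (3/7 - (4 - 3)/7) + 3*√2 = (3/7 - ⅐*1) + 3*√2 = (3/7 - ⅐) + 3*√2 = 2/7 + 3*√2 ≈ 4.5284)
A*k = (2/7 + 3*√2)*(-7) = -2 - 21*√2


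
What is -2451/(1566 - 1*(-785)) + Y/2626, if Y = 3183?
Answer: 1046907/6173726 ≈ 0.16957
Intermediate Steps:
-2451/(1566 - 1*(-785)) + Y/2626 = -2451/(1566 - 1*(-785)) + 3183/2626 = -2451/(1566 + 785) + 3183*(1/2626) = -2451/2351 + 3183/2626 = 1046907/6173726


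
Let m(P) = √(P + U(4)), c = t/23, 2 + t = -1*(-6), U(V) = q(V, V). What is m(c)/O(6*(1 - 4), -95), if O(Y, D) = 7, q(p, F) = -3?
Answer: I*√1495/161 ≈ 0.24016*I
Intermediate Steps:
U(V) = -3
t = 4 (t = -2 - 1*(-6) = -2 + 6 = 4)
c = 4/23 ≈ 0.17391
m(P) = √(-3 + P) (m(P) = √(P - 3) = √(-3 + P))
m(c)/O(6*(1 - 4), -95) = √(-3 + 4/23)/7 = √(-65/23)*(⅐) = (I*√1495/23)*(⅐) = I*√1495/161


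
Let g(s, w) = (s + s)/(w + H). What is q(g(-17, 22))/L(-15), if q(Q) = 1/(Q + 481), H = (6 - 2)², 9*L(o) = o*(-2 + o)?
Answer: 57/775370 ≈ 7.3513e-5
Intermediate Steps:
L(o) = o*(-2 + o)/9 (L(o) = (o*(-2 + o))/9 = o*(-2 + o)/9)
H = 16 (H = 4² = 16)
g(s, w) = 2*s/(16 + w) (g(s, w) = (s + s)/(w + 16) = (2*s)/(16 + w) = 2*s/(16 + w))
q(Q) = 1/(481 + Q)
q(g(-17, 22))/L(-15) = 1/((481 + 2*(-17)/(16 + 22))*(((⅑)*(-15)*(-2 - 15)))) = 1/((481 + 2*(-17)/38)*(((⅑)*(-15)*(-17)))) = 1/((481 + 2*(-17)*(1/38))*(85/3)) = (3/85)/(481 - 17/19) = (3/85)/(9122/19) = (19/9122)*(3/85) = 57/775370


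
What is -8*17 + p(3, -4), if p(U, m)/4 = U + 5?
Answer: -104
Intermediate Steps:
p(U, m) = 20 + 4*U (p(U, m) = 4*(U + 5) = 4*(5 + U) = 20 + 4*U)
-8*17 + p(3, -4) = -8*17 + (20 + 4*3) = -136 + (20 + 12) = -136 + 32 = -104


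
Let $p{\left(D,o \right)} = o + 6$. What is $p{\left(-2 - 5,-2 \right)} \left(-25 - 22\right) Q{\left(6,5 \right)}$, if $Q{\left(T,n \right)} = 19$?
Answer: $-3572$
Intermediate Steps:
$p{\left(D,o \right)} = 6 + o$
$p{\left(-2 - 5,-2 \right)} \left(-25 - 22\right) Q{\left(6,5 \right)} = \left(6 - 2\right) \left(-25 - 22\right) 19 = 4 \left(-47\right) 19 = \left(-188\right) 19 = -3572$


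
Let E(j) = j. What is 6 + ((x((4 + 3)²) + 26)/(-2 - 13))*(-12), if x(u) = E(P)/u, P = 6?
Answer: 1318/49 ≈ 26.898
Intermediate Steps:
x(u) = 6/u
6 + ((x((4 + 3)²) + 26)/(-2 - 13))*(-12) = 6 + ((6/((4 + 3)²) + 26)/(-2 - 13))*(-12) = 6 + ((6/(7²) + 26)/(-15))*(-12) = 6 + ((6/49 + 26)*(-1/15))*(-12) = 6 + ((1280/49)*(-1/15))*(-12) = 6 - 256/147*(-12) = 6 + 1024/49 = 1318/49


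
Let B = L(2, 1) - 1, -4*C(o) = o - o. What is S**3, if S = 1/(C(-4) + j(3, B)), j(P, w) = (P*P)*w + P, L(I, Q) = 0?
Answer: -1/216 ≈ -0.0046296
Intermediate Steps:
C(o) = 0 (C(o) = -(o - o)/4 = -1/4*0 = 0)
B = -1 (B = 0 - 1 = -1)
j(P, w) = P + w*P**2 (j(P, w) = P**2*w + P = w*P**2 + P = P + w*P**2)
S = -1/6 (S = 1/(0 + 3*(1 + 3*(-1))) = 1/(0 + 3*(1 - 3)) = 1/(0 + 3*(-2)) = 1/(0 - 6) = 1/(-6) = -1/6 ≈ -0.16667)
S**3 = (-1/6)**3 = -1/216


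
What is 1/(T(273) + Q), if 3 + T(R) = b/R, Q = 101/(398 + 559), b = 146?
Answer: -87087/205496 ≈ -0.42379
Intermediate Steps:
Q = 101/957 ≈ 0.10554
T(R) = -3 + 146/R
1/(T(273) + Q) = 1/((-3 + 146/273) + 101/957) = 1/(-673/273 + 101/957) = 1/(-205496/87087) = -87087/205496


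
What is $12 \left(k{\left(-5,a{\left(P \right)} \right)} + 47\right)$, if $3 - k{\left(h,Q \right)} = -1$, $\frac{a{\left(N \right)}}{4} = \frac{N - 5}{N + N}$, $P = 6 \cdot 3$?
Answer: $612$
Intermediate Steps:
$P = 18$
$a{\left(N \right)} = \frac{2 \left(-5 + N\right)}{N}$ ($a{\left(N \right)} = 4 \frac{N - 5}{N + N} = 4 \frac{-5 + N}{2 N} = \frac{2 \left(-5 + N\right)}{N}$)
$k{\left(h,Q \right)} = 4$ ($k{\left(h,Q \right)} = 3 - -1 = 3 + 1 = 4$)
$12 \left(k{\left(-5,a{\left(P \right)} \right)} + 47\right) = 12 \left(4 + 47\right) = 12 \cdot 51 = 612$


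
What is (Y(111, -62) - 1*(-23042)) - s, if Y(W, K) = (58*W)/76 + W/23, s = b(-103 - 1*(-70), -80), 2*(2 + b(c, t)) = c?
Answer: 10116566/437 ≈ 23150.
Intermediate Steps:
b(c, t) = -2 + c/2
s = -37/2 (s = -2 + (-103 - 1*(-70))/2 = -2 + (-103 + 70)/2 = -2 + (½)*(-33) = -2 - 33/2 = -37/2 ≈ -18.500)
Y(W, K) = 705*W/874 (Y(W, K) = (58*W)*(1/76) + W*(1/23) = 29*W/38 + W/23 = 705*W/874)
(Y(111, -62) - 1*(-23042)) - s = ((705/874)*111 - 1*(-23042)) - 1*(-37/2) = (78255/874 + 23042) + 37/2 = 20216963/874 + 37/2 = 10116566/437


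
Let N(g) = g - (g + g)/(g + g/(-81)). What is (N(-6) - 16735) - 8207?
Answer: -998001/40 ≈ -24950.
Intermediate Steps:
N(g) = -81/40 + g (N(g) = g - 2*g/(g + g*(-1/81)) = g - 2*g/(g - g/81) = g - 2*g/(80*g/81) = g - 2*g*81/(80*g) = g - 1*81/40 = g - 81/40 = -81/40 + g)
(N(-6) - 16735) - 8207 = ((-81/40 - 6) - 16735) - 8207 = (-321/40 - 16735) - 8207 = -669721/40 - 8207 = -998001/40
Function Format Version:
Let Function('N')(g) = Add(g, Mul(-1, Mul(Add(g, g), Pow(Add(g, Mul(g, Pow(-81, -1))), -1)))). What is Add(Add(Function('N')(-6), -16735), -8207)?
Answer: Rational(-998001, 40) ≈ -24950.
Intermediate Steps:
Function('N')(g) = Add(Rational(-81, 40), g) (Function('N')(g) = Add(g, Mul(-1, Mul(Mul(2, g), Pow(Add(g, Mul(g, Rational(-1, 81))), -1)))) = Add(g, Mul(-1, Mul(Mul(2, g), Pow(Add(g, Mul(Rational(-1, 81), g)), -1)))) = Add(g, Mul(-1, Mul(Mul(2, g), Pow(Mul(Rational(80, 81), g), -1)))) = Add(g, Mul(-1, Mul(Mul(2, g), Mul(Rational(81, 80), Pow(g, -1))))) = Add(g, Mul(-1, Rational(81, 40))) = Add(g, Rational(-81, 40)) = Add(Rational(-81, 40), g))
Add(Add(Function('N')(-6), -16735), -8207) = Add(Add(Add(Rational(-81, 40), -6), -16735), -8207) = Add(Add(Rational(-321, 40), -16735), -8207) = Add(Rational(-669721, 40), -8207) = Rational(-998001, 40)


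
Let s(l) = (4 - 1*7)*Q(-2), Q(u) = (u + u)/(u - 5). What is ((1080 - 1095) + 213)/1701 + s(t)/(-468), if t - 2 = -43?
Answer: 295/2457 ≈ 0.12007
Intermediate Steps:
t = -41 (t = 2 - 43 = -41)
Q(u) = 2*u/(-5 + u) (Q(u) = (2*u)/(-5 + u) = 2*u/(-5 + u))
s(l) = -12/7 (s(l) = (4 - 1*7)*(2*(-2)/(-5 - 2)) = (4 - 7)*(2*(-2)/(-7)) = -6*(-2)*(-1)/7 = -3*4/7 = -12/7)
((1080 - 1095) + 213)/1701 + s(t)/(-468) = ((1080 - 1095) + 213)/1701 - 12/7/(-468) = (-15 + 213)*(1/1701) - 12/7*(-1/468) = 198*(1/1701) + 1/273 = 22/189 + 1/273 = 295/2457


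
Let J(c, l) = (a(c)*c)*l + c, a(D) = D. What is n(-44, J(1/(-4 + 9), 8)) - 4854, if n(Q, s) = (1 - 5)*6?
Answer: -4878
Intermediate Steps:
J(c, l) = c + l*c² (J(c, l) = (c*c)*l + c = c²*l + c = l*c² + c = c + l*c²)
n(Q, s) = -24 (n(Q, s) = -4*6 = -24)
n(-44, J(1/(-4 + 9), 8)) - 4854 = -24 - 4854 = -4878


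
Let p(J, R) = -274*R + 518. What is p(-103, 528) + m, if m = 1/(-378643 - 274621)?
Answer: -94170618657/653264 ≈ -1.4415e+5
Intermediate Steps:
p(J, R) = 518 - 274*R
m = -1/653264 (m = 1/(-653264) = -1/653264 ≈ -1.5308e-6)
p(-103, 528) + m = (518 - 274*528) - 1/653264 = (518 - 144672) - 1/653264 = -144154 - 1/653264 = -94170618657/653264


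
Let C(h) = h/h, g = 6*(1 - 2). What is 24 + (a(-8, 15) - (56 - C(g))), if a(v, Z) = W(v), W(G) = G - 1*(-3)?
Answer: -36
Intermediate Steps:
W(G) = 3 + G (W(G) = G + 3 = 3 + G)
a(v, Z) = 3 + v
g = -6 (g = 6*(-1) = -6)
C(h) = 1
24 + (a(-8, 15) - (56 - C(g))) = 24 + ((3 - 8) - (56 - 1*1)) = 24 + (-5 - (56 - 1)) = 24 + (-5 - 1*55) = 24 + (-5 - 55) = 24 - 60 = -36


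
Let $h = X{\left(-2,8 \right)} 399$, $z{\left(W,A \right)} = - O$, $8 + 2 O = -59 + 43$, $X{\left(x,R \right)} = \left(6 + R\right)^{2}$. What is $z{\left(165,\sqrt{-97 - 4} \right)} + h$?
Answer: $78216$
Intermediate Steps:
$O = -12$ ($O = -4 + \frac{-59 + 43}{2} = -4 + \frac{1}{2} \left(-16\right) = -4 - 8 = -12$)
$z{\left(W,A \right)} = 12$ ($z{\left(W,A \right)} = \left(-1\right) \left(-12\right) = 12$)
$h = 78204$ ($h = \left(6 + 8\right)^{2} \cdot 399 = 14^{2} \cdot 399 = 196 \cdot 399 = 78204$)
$z{\left(165,\sqrt{-97 - 4} \right)} + h = 12 + 78204 = 78216$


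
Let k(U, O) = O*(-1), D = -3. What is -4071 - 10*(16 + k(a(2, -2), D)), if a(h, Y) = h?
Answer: -4261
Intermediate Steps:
k(U, O) = -O
-4071 - 10*(16 + k(a(2, -2), D)) = -4071 - 10*(16 - 1*(-3)) = -4071 - 10*(16 + 3) = -4071 - 10*19 = -4071 - 190 = -4261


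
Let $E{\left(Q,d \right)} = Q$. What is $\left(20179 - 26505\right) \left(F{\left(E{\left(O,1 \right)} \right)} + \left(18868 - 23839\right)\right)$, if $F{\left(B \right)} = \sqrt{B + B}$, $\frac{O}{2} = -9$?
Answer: $31446546 - 37956 i \approx 3.1447 \cdot 10^{7} - 37956.0 i$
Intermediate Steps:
$O = -18$ ($O = 2 \left(-9\right) = -18$)
$F{\left(B \right)} = \sqrt{2} \sqrt{B}$ ($F{\left(B \right)} = \sqrt{2 B} = \sqrt{2} \sqrt{B}$)
$\left(20179 - 26505\right) \left(F{\left(E{\left(O,1 \right)} \right)} + \left(18868 - 23839\right)\right) = \left(20179 - 26505\right) \left(\sqrt{2} \sqrt{-18} + \left(18868 - 23839\right)\right) = - 6326 \left(\sqrt{2} \cdot 3 i \sqrt{2} + \left(18868 - 23839\right)\right) = - 6326 \left(6 i - 4971\right) = - 6326 \left(-4971 + 6 i\right) = 31446546 - 37956 i$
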